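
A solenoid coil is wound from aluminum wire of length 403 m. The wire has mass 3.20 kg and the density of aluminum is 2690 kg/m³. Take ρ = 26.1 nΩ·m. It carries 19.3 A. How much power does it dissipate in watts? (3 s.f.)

ρ = 26.1 nΩ·m = 2.61×10^-8 Ω·m
A = m/(density·L) = 3.2/(2690×403) = 2.9518e-06 m²
R = ρL/A = (2.61×10^-8)(403)/(2.9518e-06) = 3.563 Ω
P = I²R = (19.3)² × 3.563 = 1330 W

1330 W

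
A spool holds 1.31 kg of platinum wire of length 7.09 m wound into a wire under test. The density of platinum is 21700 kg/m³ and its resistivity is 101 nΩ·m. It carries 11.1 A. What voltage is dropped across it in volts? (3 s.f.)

ρ = 101 nΩ·m = 1.01×10^-7 Ω·m
A = m/(density·L) = 1.31/(21700×7.09) = 8.5146e-06 m²
R = ρL/A = (1.01×10^-7)(7.09)/(8.5146e-06) = 0.0841 Ω
V = IR = 11.1 × 0.0841 = 0.934 V

0.934 V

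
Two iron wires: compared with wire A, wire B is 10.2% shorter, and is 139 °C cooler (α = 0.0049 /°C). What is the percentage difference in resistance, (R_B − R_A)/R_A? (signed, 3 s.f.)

R ∝ ρL/d² with ρ ∝ (1+αΔT), so R_B/R_A = (1 − 10.2/100) × (1 − 0.0049×139)
= 0.898 × 0.3189 = 0.2864
(R_B − R_A)/R_A = 0.2864 − 1 = -71.4%

-71.4%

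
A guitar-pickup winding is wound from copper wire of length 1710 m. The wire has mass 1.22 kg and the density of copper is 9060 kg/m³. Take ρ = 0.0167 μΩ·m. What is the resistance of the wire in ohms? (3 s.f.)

ρ = 0.0167 μΩ·m = 1.67×10^-8 Ω·m
A = m/(density·L) = 1.22/(9060×1710) = 7.8747e-08 m²
R = ρL/A = (1.67×10^-8)(1710)/(7.8747e-08) = 363 Ω

363 Ω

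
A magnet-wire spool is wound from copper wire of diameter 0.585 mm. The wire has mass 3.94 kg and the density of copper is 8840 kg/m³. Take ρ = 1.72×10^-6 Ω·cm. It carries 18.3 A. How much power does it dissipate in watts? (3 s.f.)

ρ = 1.72×10^-6 Ω·cm = 1.72×10^-8 Ω·m
A = π(d/2)² = π(2.9250e-04 m)² = 2.6878e-07 m²
L = m/(density·A) = 3.94/(8840×2.6878e-07) = 1658 m
R = ρL/A = (1.72×10^-8)(1658)/(2.6878e-07) = 106.1 Ω
P = I²R = (18.3)² × 106.1 = 35500 W

35500 W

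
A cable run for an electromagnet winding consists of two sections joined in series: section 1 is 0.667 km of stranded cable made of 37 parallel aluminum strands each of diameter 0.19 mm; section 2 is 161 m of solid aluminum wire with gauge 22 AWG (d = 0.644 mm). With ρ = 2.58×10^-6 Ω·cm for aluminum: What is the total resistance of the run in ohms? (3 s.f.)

29.2 Ω

ρ = 2.58×10^-6 Ω·cm = 2.58×10^-8 Ω·m
Section 1: A_strand = π(9.5000e-05)² = 2.835e-08 m²; R₁ = ρL/(N·A_s) = (2.58×10^-8)(667)/(37×2.835e-08) = 16.4 Ω
Section 2: A = π(0.644/2 mm)² = π(3.2200e-04 m)² = 3.257e-07 m²
R₂ = (2.58×10^-8)(161)/(3.257e-07) = 12.75 Ω
R = R₁ + R₂ = 29.2 Ω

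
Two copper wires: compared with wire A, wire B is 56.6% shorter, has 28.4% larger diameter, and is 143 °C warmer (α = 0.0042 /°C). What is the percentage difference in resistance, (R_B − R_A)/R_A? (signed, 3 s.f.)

R ∝ ρL/d² with ρ ∝ (1+αΔT), so R_B/R_A = (1 − 56.6/100) × (1 + 28.4/100)⁻² × (1 + 0.0042×143)
= 0.434 × 0.6066 × 1.601 = 0.4214
(R_B − R_A)/R_A = 0.4214 − 1 = -57.9%

-57.9%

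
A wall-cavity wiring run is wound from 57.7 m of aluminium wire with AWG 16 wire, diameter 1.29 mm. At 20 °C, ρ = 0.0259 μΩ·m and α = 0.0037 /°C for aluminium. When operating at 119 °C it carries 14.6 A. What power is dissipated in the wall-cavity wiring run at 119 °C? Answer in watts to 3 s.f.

333 W

ρ = 0.0259 μΩ·m = 2.59×10^-8 Ω·m
A = π(1.29/2 mm)² = π(6.4500e-04 m)² = 1.307e-06 m²
R₍20₎ = ρL/A = (2.59×10^-8)(57.7)/(1.307e-06) = 1.143 Ω
R₍119₎ = R₍20₎(1 + αΔT) = 1.143 × (1 + 0.0037×99) = 1.562 Ω
P = I²R = (14.6)² × 1.562 = 333 W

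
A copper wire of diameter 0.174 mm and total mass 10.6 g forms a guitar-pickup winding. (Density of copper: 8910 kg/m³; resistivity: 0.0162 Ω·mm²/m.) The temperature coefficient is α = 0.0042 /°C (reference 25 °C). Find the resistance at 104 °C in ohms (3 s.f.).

45.4 Ω

ρ = 0.0162 Ω·mm²/m = 1.62×10^-8 Ω·m
A = π(d/2)² = π(8.7000e-05 m)² = 2.3779e-08 m²
L = m/(density·A) = 0.0106/(8910×2.3779e-08) = 50.03 m
R = ρL/A = (1.62×10^-8)(50.03)/(2.3779e-08) = 34.09 Ω
R(104 °C) = 34.09 × (1 + 0.0042×79) = 45.4 Ω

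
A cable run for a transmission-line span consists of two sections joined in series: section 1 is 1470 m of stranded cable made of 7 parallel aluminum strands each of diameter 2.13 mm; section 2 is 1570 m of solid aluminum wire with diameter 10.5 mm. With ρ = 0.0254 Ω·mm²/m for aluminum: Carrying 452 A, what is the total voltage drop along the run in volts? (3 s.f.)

885 V

ρ = 0.0254 Ω·mm²/m = 2.54×10^-8 Ω·m
Section 1: A_strand = π(1.0650e-03)² = 3.563e-06 m²; R₁ = ρL/(N·A_s) = (2.54×10^-8)(1470)/(7×3.563e-06) = 1.497 Ω
Section 2: A = π(d/2)² = π(5.2500e-03 m)² = 8.659e-05 m²
R₂ = (2.54×10^-8)(1570)/(8.659e-05) = 0.4605 Ω
R = R₁ + R₂ = 1.957 Ω
V = IR = 452 × 1.957 = 885 V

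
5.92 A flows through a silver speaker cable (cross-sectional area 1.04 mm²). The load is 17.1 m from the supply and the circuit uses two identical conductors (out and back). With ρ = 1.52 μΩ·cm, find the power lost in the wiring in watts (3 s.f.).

ρ = 1.52 μΩ·cm = 1.52×10^-8 Ω·m
A = 1.04 mm² = 1.040e-06 m²
Total conductor length (both ways) L = 2 × 17.1 = 34.2 m
R = ρL/A = (1.52×10^-8)(34.2)/(1.040e-06) = 0.4998 Ω
P = I²R = (5.92)² × 0.4998 = 17.5 W

17.5 W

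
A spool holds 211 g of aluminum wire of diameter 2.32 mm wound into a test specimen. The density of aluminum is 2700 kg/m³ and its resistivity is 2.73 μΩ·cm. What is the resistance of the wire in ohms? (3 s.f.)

0.119 Ω

ρ = 2.73 μΩ·cm = 2.73×10^-8 Ω·m
A = π(d/2)² = π(1.1600e-03 m)² = 4.2273e-06 m²
L = m/(density·A) = 0.211/(2700×4.2273e-06) = 18.49 m
R = ρL/A = (2.73×10^-8)(18.49)/(4.2273e-06) = 0.119 Ω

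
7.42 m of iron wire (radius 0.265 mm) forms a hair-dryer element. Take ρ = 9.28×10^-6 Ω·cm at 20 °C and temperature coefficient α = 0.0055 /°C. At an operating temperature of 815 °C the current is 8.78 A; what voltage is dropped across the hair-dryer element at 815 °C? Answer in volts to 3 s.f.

ρ = 9.28×10^-6 Ω·cm = 9.28×10^-8 Ω·m
A = πr² = π(2.6500e-04 m)² = 2.206e-07 m²
R₍20₎ = ρL/A = (9.28×10^-8)(7.42)/(2.206e-07) = 3.121 Ω
R₍815₎ = R₍20₎(1 + αΔT) = 3.121 × (1 + 0.0055×795) = 16.77 Ω
V = IR = 8.78 × 16.77 = 147 V

147 V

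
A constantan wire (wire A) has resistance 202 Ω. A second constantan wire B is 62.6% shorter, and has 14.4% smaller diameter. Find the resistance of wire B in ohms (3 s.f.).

103 Ω

R ∝ L/d², so R_B/R_A = (1 − 62.6/100) × (1 − 14.4/100)⁻²
= 0.374 × 1.365 = 0.5104
R_B = 0.5104 × 202 = 103 Ω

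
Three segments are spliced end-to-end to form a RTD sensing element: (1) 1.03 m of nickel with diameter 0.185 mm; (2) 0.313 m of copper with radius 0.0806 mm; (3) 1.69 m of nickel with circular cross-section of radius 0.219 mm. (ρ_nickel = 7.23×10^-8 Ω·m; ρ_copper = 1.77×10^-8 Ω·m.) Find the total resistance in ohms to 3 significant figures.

Seg 1: A = π(d/2)² = π(9.2500e-05 m)² = 2.688e-08 m²
R_1 = (7.23×10^-8)(1.03)/(2.688e-08) = 2.77 Ω
Seg 2: A = πr² = π(8.0600e-05 m)² = 2.041e-08 m²
R_2 = (1.77×10^-8)(0.313)/(2.041e-08) = 0.2715 Ω
Seg 3: A = πr² = π(2.1900e-04 m)² = 1.507e-07 m²
R_3 = (7.23×10^-8)(1.69)/(1.507e-07) = 0.8109 Ω
R_total = R_1 + R_2 + R_3 = 3.85 Ω

3.85 Ω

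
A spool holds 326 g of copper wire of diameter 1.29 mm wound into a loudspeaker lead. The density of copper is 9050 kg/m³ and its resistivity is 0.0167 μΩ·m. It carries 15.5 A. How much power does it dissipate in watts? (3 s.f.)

ρ = 0.0167 μΩ·m = 1.67×10^-8 Ω·m
A = π(d/2)² = π(6.4500e-04 m)² = 1.3070e-06 m²
L = m/(density·A) = 0.326/(9050×1.3070e-06) = 27.56 m
R = ρL/A = (1.67×10^-8)(27.56)/(1.3070e-06) = 0.3522 Ω
P = I²R = (15.5)² × 0.3522 = 84.6 W

84.6 W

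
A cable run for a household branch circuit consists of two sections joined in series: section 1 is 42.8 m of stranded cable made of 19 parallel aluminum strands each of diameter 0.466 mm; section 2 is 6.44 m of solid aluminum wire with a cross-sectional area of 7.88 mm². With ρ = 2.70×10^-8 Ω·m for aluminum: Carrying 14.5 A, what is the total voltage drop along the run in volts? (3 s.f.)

5.49 V

Section 1: A_strand = π(2.3300e-04)² = 1.706e-07 m²; R₁ = ρL/(N·A_s) = (2.70×10^-8)(42.8)/(19×1.706e-07) = 0.3566 Ω
Section 2: A = 7.88 mm² = 7.880e-06 m²
R₂ = (2.70×10^-8)(6.44)/(7.880e-06) = 0.02207 Ω
R = R₁ + R₂ = 0.3787 Ω
V = IR = 14.5 × 0.3787 = 5.49 V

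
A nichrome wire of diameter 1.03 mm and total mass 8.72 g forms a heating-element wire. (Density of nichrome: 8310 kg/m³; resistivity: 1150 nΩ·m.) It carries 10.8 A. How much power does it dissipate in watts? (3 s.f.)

ρ = 1150 nΩ·m = 1.15×10^-6 Ω·m
A = π(d/2)² = π(5.1500e-04 m)² = 8.3323e-07 m²
L = m/(density·A) = 0.00872/(8310×8.3323e-07) = 1.259 m
R = ρL/A = (1.15×10^-6)(1.259)/(8.3323e-07) = 1.738 Ω
P = I²R = (10.8)² × 1.738 = 203 W

203 W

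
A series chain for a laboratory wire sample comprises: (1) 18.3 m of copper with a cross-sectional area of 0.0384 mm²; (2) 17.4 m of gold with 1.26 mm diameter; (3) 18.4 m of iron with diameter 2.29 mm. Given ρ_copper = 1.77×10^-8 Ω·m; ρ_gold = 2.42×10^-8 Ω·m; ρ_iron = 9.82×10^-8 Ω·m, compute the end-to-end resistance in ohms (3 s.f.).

Seg 1: A = 0.0384 mm² = 3.840e-08 m²
R_1 = (1.77×10^-8)(18.3)/(3.840e-08) = 8.435 Ω
Seg 2: A = π(d/2)² = π(6.3000e-04 m)² = 1.247e-06 m²
R_2 = (2.42×10^-8)(17.4)/(1.247e-06) = 0.3377 Ω
Seg 3: A = π(d/2)² = π(1.1450e-03 m)² = 4.119e-06 m²
R_3 = (9.82×10^-8)(18.4)/(4.119e-06) = 0.4387 Ω
R_total = R_1 + R_2 + R_3 = 9.21 Ω

9.21 Ω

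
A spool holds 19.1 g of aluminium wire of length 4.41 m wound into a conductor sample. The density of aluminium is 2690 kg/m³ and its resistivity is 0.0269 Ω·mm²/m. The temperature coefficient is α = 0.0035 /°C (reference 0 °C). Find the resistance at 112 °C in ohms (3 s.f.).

ρ = 0.0269 Ω·mm²/m = 2.69×10^-8 Ω·m
A = m/(density·L) = 0.0191/(2690×4.41) = 1.6101e-06 m²
R = ρL/A = (2.69×10^-8)(4.41)/(1.6101e-06) = 0.07368 Ω
R(112 °C) = 0.07368 × (1 + 0.0035×112) = 0.103 Ω

0.103 Ω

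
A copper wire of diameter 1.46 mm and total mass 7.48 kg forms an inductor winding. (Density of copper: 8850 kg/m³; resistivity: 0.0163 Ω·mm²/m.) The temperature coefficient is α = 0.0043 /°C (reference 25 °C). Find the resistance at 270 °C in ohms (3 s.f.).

10.1 Ω

ρ = 0.0163 Ω·mm²/m = 1.63×10^-8 Ω·m
A = π(d/2)² = π(7.3000e-04 m)² = 1.6742e-06 m²
L = m/(density·A) = 7.48/(8850×1.6742e-06) = 504.9 m
R = ρL/A = (1.63×10^-8)(504.9)/(1.6742e-06) = 4.915 Ω
R(270 °C) = 4.915 × (1 + 0.0043×245) = 10.1 Ω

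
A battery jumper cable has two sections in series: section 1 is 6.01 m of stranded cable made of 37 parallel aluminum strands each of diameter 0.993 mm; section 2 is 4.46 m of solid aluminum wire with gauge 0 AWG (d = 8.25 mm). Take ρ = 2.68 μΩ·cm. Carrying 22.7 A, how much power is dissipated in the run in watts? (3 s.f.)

4.05 W

ρ = 2.68 μΩ·cm = 2.68×10^-8 Ω·m
Section 1: A_strand = π(4.9650e-04)² = 7.744e-07 m²; R₁ = ρL/(N·A_s) = (2.68×10^-8)(6.01)/(37×7.744e-07) = 0.005621 Ω
Section 2: A = π(8.25/2 mm)² = π(4.1250e-03 m)² = 5.346e-05 m²
R₂ = (2.68×10^-8)(4.46)/(5.346e-05) = 0.002236 Ω
R = R₁ + R₂ = 0.007857 Ω
P = I²R = (22.7)² × 0.007857 = 4.05 W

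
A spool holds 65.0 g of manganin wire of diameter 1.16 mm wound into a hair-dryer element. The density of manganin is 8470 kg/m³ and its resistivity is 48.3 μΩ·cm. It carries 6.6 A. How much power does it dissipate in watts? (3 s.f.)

145 W

ρ = 48.3 μΩ·cm = 4.83×10^-7 Ω·m
A = π(d/2)² = π(5.8000e-04 m)² = 1.0568e-06 m²
L = m/(density·A) = 0.065/(8470×1.0568e-06) = 7.261 m
R = ρL/A = (4.83×10^-7)(7.261)/(1.0568e-06) = 3.319 Ω
P = I²R = (6.6)² × 3.319 = 145 W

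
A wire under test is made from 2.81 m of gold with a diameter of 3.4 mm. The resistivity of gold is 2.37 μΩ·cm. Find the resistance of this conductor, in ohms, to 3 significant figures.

0.00734 Ω

ρ = 2.37 μΩ·cm = 2.37×10^-8 Ω·m
A = π(d/2)² = π(1.7000e-03 m)² = 9.079e-06 m²
R = ρL/A = (2.37×10^-8)(2.81 m)/(9.079e-06 m²) = 0.00734 Ω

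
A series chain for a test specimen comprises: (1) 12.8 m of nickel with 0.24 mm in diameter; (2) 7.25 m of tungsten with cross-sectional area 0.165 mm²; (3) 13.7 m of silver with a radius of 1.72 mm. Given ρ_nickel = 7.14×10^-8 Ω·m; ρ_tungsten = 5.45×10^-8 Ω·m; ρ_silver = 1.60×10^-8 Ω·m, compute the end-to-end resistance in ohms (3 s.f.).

22.6 Ω

Seg 1: A = π(d/2)² = π(1.2000e-04 m)² = 4.524e-08 m²
R_1 = (7.14×10^-8)(12.8)/(4.524e-08) = 20.2 Ω
Seg 2: A = 0.165 mm² = 1.650e-07 m²
R_2 = (5.45×10^-8)(7.25)/(1.650e-07) = 2.395 Ω
Seg 3: A = πr² = π(1.7200e-03 m)² = 9.294e-06 m²
R_3 = (1.60×10^-8)(13.7)/(9.294e-06) = 0.02358 Ω
R_total = R_1 + R_2 + R_3 = 22.6 Ω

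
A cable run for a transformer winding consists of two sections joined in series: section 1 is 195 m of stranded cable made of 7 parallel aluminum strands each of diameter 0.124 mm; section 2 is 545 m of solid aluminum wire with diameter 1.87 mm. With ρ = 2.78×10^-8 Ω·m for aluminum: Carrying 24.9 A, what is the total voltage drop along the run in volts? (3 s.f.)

1730 V

Section 1: A_strand = π(6.2000e-05)² = 1.208e-08 m²; R₁ = ρL/(N·A_s) = (2.78×10^-8)(195)/(7×1.208e-08) = 64.13 Ω
Section 2: A = π(d/2)² = π(9.3500e-04 m)² = 2.746e-06 m²
R₂ = (2.78×10^-8)(545)/(2.746e-06) = 5.517 Ω
R = R₁ + R₂ = 69.64 Ω
V = IR = 24.9 × 69.64 = 1730 V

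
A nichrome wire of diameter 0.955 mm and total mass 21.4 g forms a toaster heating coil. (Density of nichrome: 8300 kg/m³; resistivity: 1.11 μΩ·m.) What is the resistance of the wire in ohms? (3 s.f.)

ρ = 1.11 μΩ·m = 1.11×10^-6 Ω·m
A = π(d/2)² = π(4.7750e-04 m)² = 7.1630e-07 m²
L = m/(density·A) = 0.0214/(8300×7.1630e-07) = 3.599 m
R = ρL/A = (1.11×10^-6)(3.599)/(7.1630e-07) = 5.58 Ω

5.58 Ω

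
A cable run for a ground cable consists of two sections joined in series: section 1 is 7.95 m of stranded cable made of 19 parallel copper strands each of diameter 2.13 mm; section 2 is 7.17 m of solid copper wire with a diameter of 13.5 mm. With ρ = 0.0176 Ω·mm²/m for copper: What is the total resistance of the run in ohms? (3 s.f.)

ρ = 0.0176 Ω·mm²/m = 1.76×10^-8 Ω·m
Section 1: A_strand = π(1.0650e-03)² = 3.563e-06 m²; R₁ = ρL/(N·A_s) = (1.76×10^-8)(7.95)/(19×3.563e-06) = 0.002067 Ω
Section 2: A = π(d/2)² = π(6.7500e-03 m)² = 1.431e-04 m²
R₂ = (1.76×10^-8)(7.17)/(1.431e-04) = 8.816×10^-4 Ω
R = R₁ + R₂ = 0.00295 Ω

0.00295 Ω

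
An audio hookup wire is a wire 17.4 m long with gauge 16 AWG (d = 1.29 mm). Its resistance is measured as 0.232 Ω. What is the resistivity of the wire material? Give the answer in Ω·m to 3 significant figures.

A = π(1.29/2 mm)² = π(6.4500e-04 m)² = 1.307e-06 m²
ρ = RA/L = (0.232)(1.307e-06)/(17.4) = 1.74×10^-8 Ω·m

1.74×10^-8 Ω·m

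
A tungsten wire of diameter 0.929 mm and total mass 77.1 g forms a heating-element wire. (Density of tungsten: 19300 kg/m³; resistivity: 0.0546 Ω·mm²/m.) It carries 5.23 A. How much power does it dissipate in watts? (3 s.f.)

ρ = 0.0546 Ω·mm²/m = 5.46×10^-8 Ω·m
A = π(d/2)² = π(4.6450e-04 m)² = 6.7783e-07 m²
L = m/(density·A) = 0.0771/(19300×6.7783e-07) = 5.894 m
R = ρL/A = (5.46×10^-8)(5.894)/(6.7783e-07) = 0.4747 Ω
P = I²R = (5.23)² × 0.4747 = 13.0 W

13.0 W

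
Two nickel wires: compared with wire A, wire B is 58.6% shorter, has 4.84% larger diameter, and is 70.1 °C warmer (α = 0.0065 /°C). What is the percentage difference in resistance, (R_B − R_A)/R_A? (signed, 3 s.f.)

-45.2%

R ∝ ρL/d² with ρ ∝ (1+αΔT), so R_B/R_A = (1 − 58.6/100) × (1 + 4.84/100)⁻² × (1 + 0.0065×70.1)
= 0.414 × 0.9098 × 1.456 = 0.5483
(R_B − R_A)/R_A = 0.5483 − 1 = -45.2%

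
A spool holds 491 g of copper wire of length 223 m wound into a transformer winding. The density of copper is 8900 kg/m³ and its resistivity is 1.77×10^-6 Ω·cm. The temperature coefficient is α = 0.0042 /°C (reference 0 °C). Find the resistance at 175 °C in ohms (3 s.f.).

ρ = 1.77×10^-6 Ω·cm = 1.77×10^-8 Ω·m
A = m/(density·L) = 0.491/(8900×223) = 2.4739e-07 m²
R = ρL/A = (1.77×10^-8)(223)/(2.4739e-07) = 15.95 Ω
R(175 °C) = 15.95 × (1 + 0.0042×175) = 27.7 Ω

27.7 Ω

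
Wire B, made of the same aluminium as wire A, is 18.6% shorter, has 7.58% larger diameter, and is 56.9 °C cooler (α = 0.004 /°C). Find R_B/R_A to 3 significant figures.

0.543

R ∝ ρL/d² with ρ ∝ (1+αΔT), so R_B/R_A = (1 − 18.6/100) × (1 + 7.58/100)⁻² × (1 − 0.004×56.9)
= 0.814 × 0.864 × 0.7724 = 0.543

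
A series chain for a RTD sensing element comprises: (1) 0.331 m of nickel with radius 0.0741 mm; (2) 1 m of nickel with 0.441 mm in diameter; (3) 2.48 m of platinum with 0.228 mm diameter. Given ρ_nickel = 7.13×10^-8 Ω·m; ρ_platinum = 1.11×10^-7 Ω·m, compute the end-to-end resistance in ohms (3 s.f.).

8.58 Ω

Seg 1: A = πr² = π(7.4100e-05 m)² = 1.725e-08 m²
R_1 = (7.13×10^-8)(0.331)/(1.725e-08) = 1.368 Ω
Seg 2: A = π(d/2)² = π(2.2050e-04 m)² = 1.527e-07 m²
R_2 = (7.13×10^-8)(1)/(1.527e-07) = 0.4668 Ω
Seg 3: A = π(d/2)² = π(1.1400e-04 m)² = 4.083e-08 m²
R_3 = (1.11×10^-7)(2.48)/(4.083e-08) = 6.742 Ω
R_total = R_1 + R_2 + R_3 = 8.58 Ω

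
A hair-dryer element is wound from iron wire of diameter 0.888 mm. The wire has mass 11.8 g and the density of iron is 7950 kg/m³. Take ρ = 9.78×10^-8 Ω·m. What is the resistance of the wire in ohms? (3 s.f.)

0.378 Ω

A = π(d/2)² = π(4.4400e-04 m)² = 6.1932e-07 m²
L = m/(density·A) = 0.0118/(7950×6.1932e-07) = 2.397 m
R = ρL/A = (9.78×10^-8)(2.397)/(6.1932e-07) = 0.378 Ω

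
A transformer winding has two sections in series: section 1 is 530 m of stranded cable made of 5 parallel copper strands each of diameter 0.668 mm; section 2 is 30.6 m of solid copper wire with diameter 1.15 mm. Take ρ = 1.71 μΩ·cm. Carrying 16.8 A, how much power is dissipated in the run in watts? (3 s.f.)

1600 W

ρ = 1.71 μΩ·cm = 1.71×10^-8 Ω·m
Section 1: A_strand = π(3.3400e-04)² = 3.505e-07 m²; R₁ = ρL/(N·A_s) = (1.71×10^-8)(530)/(5×3.505e-07) = 5.172 Ω
Section 2: A = π(d/2)² = π(5.7500e-04 m)² = 1.039e-06 m²
R₂ = (1.71×10^-8)(30.6)/(1.039e-06) = 0.5038 Ω
R = R₁ + R₂ = 5.676 Ω
P = I²R = (16.8)² × 5.676 = 1600 W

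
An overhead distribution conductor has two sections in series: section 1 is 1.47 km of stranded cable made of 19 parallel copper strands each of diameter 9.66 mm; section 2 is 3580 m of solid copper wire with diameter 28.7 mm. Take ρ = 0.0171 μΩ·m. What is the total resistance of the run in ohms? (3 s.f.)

ρ = 0.0171 μΩ·m = 1.71×10^-8 Ω·m
Section 1: A_strand = π(4.8300e-03)² = 7.329e-05 m²; R₁ = ρL/(N·A_s) = (1.71×10^-8)(1470)/(19×7.329e-05) = 0.01805 Ω
Section 2: A = π(d/2)² = π(1.4350e-02 m)² = 6.469e-04 m²
R₂ = (1.71×10^-8)(3580)/(6.469e-04) = 0.09463 Ω
R = R₁ + R₂ = 0.113 Ω

0.113 Ω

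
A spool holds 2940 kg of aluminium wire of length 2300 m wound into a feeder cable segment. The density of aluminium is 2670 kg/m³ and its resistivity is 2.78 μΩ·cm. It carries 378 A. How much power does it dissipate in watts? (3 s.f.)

ρ = 2.78 μΩ·cm = 2.78×10^-8 Ω·m
A = m/(density·L) = 2940/(2670×2300) = 4.7875e-04 m²
R = ρL/A = (2.78×10^-8)(2300)/(4.7875e-04) = 0.1336 Ω
P = I²R = (378)² × 0.1336 = 19100 W

19100 W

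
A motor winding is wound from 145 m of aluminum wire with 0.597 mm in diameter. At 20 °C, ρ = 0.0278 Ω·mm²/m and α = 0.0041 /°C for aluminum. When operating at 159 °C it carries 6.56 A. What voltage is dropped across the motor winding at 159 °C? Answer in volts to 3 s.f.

ρ = 0.0278 Ω·mm²/m = 2.78×10^-8 Ω·m
A = π(d/2)² = π(2.9850e-04 m)² = 2.799e-07 m²
R₍20₎ = ρL/A = (2.78×10^-8)(145)/(2.799e-07) = 14.4 Ω
R₍159₎ = R₍20₎(1 + αΔT) = 14.4 × (1 + 0.0041×139) = 22.61 Ω
V = IR = 6.56 × 22.61 = 148 V

148 V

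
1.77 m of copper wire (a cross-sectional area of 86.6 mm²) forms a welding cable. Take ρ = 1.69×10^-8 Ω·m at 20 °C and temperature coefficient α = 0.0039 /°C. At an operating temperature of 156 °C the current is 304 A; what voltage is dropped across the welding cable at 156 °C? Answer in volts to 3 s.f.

0.161 V

A = 86.6 mm² = 8.660e-05 m²
R₍20₎ = ρL/A = (1.69×10^-8)(1.77)/(8.660e-05) = 3.454×10^-4 Ω
R₍156₎ = R₍20₎(1 + αΔT) = 3.454×10^-4 × (1 + 0.0039×136) = 5.286×10^-4 Ω
V = IR = 304 × 5.286×10^-4 = 0.161 V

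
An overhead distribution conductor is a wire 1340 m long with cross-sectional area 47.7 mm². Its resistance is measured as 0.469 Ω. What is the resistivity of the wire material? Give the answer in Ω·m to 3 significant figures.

A = 47.7 mm² = 4.770e-05 m²
ρ = RA/L = (0.469)(4.770e-05)/(1340) = 1.67×10^-8 Ω·m

1.67×10^-8 Ω·m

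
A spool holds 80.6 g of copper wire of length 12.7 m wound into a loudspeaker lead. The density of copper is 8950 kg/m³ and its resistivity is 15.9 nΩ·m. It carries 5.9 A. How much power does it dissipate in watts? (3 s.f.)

ρ = 15.9 nΩ·m = 1.59×10^-8 Ω·m
A = m/(density·L) = 0.0806/(8950×12.7) = 7.0910e-07 m²
R = ρL/A = (1.59×10^-8)(12.7)/(7.0910e-07) = 0.2848 Ω
P = I²R = (5.9)² × 0.2848 = 9.91 W

9.91 W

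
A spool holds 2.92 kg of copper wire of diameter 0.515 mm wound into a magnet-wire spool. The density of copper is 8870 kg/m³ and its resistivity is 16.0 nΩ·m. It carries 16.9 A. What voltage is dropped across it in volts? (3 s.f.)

ρ = 16.0 nΩ·m = 1.60×10^-8 Ω·m
A = π(d/2)² = π(2.5750e-04 m)² = 2.0831e-07 m²
L = m/(density·A) = 2.92/(8870×2.0831e-07) = 1580 m
R = ρL/A = (1.60×10^-8)(1580)/(2.0831e-07) = 121.4 Ω
V = IR = 16.9 × 121.4 = 2050 V

2050 V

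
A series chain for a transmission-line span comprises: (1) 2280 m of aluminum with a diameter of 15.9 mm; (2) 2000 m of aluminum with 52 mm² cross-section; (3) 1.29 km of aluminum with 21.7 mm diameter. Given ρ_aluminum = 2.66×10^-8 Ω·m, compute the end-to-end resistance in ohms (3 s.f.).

Seg 1: A = π(d/2)² = π(7.9500e-03 m)² = 1.986e-04 m²
R_1 = (2.66×10^-8)(2280)/(1.986e-04) = 0.3054 Ω
Seg 2: A = 52 mm² = 5.200e-05 m²
R_2 = (2.66×10^-8)(2000)/(5.200e-05) = 1.023 Ω
Seg 3: A = π(d/2)² = π(1.0850e-02 m)² = 3.698e-04 m²
R_3 = (2.66×10^-8)(1290)/(3.698e-04) = 0.09278 Ω
R_total = R_1 + R_2 + R_3 = 1.42 Ω

1.42 Ω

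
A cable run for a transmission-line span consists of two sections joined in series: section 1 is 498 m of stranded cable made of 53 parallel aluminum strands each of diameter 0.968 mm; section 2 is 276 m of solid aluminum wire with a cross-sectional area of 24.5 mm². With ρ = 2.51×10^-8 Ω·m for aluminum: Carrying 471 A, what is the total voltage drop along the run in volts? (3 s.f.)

Section 1: A_strand = π(4.8400e-04)² = 7.359e-07 m²; R₁ = ρL/(N·A_s) = (2.51×10^-8)(498)/(53×7.359e-07) = 0.3205 Ω
Section 2: A = 24.5 mm² = 2.450e-05 m²
R₂ = (2.51×10^-8)(276)/(2.450e-05) = 0.2828 Ω
R = R₁ + R₂ = 0.6032 Ω
V = IR = 471 × 0.6032 = 284 V

284 V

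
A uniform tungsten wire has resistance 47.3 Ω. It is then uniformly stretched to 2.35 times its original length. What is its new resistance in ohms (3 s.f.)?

261 Ω

Volume constant ⇒ A' = A/k with k = 2.35. R' = ρ(kL)/(A/k) = k²R.
R' = 5.523 × 47.3 = 261 Ω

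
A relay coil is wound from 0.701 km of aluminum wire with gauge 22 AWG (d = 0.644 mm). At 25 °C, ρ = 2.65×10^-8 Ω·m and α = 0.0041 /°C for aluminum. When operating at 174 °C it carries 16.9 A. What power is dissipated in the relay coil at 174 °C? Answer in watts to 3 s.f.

A = π(0.644/2 mm)² = π(3.2200e-04 m)² = 3.257e-07 m²
R₍25₎ = ρL/A = (2.65×10^-8)(701)/(3.257e-07) = 57.03 Ω
R₍174₎ = R₍25₎(1 + αΔT) = 57.03 × (1 + 0.0041×149) = 91.87 Ω
P = I²R = (16.9)² × 91.87 = 26200 W

26200 W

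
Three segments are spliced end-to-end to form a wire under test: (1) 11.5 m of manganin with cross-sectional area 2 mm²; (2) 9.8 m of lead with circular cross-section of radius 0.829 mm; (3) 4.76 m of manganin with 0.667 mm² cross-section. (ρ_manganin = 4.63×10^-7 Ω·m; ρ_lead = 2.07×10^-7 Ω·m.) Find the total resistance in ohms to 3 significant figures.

Seg 1: A = 2 mm² = 2.000e-06 m²
R_1 = (4.63×10^-7)(11.5)/(2.000e-06) = 2.662 Ω
Seg 2: A = πr² = π(8.2900e-04 m)² = 2.159e-06 m²
R_2 = (2.07×10^-7)(9.8)/(2.159e-06) = 0.9396 Ω
Seg 3: A = 0.667 mm² = 6.670e-07 m²
R_3 = (4.63×10^-7)(4.76)/(6.670e-07) = 3.304 Ω
R_total = R_1 + R_2 + R_3 = 6.91 Ω

6.91 Ω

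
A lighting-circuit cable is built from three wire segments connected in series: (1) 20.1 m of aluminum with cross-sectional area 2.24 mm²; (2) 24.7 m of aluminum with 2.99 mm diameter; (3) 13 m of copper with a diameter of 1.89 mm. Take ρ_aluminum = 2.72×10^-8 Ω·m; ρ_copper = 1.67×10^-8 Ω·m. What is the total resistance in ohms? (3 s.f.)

Seg 1: A = 2.24 mm² = 2.240e-06 m²
R_1 = (2.72×10^-8)(20.1)/(2.240e-06) = 0.2441 Ω
Seg 2: A = π(d/2)² = π(1.4950e-03 m)² = 7.022e-06 m²
R_2 = (2.72×10^-8)(24.7)/(7.022e-06) = 0.09568 Ω
Seg 3: A = π(d/2)² = π(9.4500e-04 m)² = 2.806e-06 m²
R_3 = (1.67×10^-8)(13)/(2.806e-06) = 0.07738 Ω
R_total = R_1 + R_2 + R_3 = 0.417 Ω

0.417 Ω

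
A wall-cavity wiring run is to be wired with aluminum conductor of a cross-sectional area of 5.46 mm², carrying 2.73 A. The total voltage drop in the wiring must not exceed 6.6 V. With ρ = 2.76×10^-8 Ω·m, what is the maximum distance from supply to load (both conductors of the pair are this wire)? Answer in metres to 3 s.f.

239 m

A = 5.46 mm² = 5.460e-06 m²
L_max = V_max·A/(2·ρI) = (6.6)(5.460e-06)/(2×2.76×10^-8×2.73) = 239 m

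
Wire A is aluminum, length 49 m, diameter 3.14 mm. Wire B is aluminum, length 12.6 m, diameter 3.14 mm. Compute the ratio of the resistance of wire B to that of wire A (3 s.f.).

0.257

R ∝ ρL/d², so R_B/R_A = (L_B/L_A)
= (12.6/49) = 0.257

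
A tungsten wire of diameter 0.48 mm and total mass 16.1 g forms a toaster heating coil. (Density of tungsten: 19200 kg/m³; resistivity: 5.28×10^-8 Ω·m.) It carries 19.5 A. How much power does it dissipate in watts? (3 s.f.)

514 W

A = π(d/2)² = π(2.4000e-04 m)² = 1.8096e-07 m²
L = m/(density·A) = 0.0161/(19200×1.8096e-07) = 4.634 m
R = ρL/A = (5.28×10^-8)(4.634)/(1.8096e-07) = 1.352 Ω
P = I²R = (19.5)² × 1.352 = 514 W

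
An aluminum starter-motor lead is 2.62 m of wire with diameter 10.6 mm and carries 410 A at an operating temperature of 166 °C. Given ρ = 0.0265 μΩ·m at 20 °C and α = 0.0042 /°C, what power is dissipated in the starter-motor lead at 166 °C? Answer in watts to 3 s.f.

213 W

ρ = 0.0265 μΩ·m = 2.65×10^-8 Ω·m
A = π(d/2)² = π(5.3000e-03 m)² = 8.825e-05 m²
R₍20₎ = ρL/A = (2.65×10^-8)(2.62)/(8.825e-05) = 7.868×10^-4 Ω
R₍166₎ = R₍20₎(1 + αΔT) = 7.868×10^-4 × (1 + 0.0042×146) = 0.001269 Ω
P = I²R = (410)² × 0.001269 = 213 W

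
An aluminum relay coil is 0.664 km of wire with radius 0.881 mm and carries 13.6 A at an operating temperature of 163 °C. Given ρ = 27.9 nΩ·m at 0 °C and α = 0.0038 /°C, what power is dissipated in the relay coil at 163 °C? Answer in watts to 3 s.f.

ρ = 27.9 nΩ·m = 2.79×10^-8 Ω·m
A = πr² = π(8.8100e-04 m)² = 2.438e-06 m²
R₍0₎ = ρL/A = (2.79×10^-8)(664)/(2.438e-06) = 7.597 Ω
R₍163₎ = R₍0₎(1 + αΔT) = 7.597 × (1 + 0.0038×163) = 12.3 Ω
P = I²R = (13.6)² × 12.3 = 2280 W

2280 W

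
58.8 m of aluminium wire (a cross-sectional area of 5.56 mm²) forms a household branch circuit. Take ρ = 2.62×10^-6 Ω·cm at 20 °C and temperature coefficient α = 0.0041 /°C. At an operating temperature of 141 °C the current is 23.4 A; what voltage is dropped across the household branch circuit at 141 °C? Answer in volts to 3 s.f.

9.70 V

ρ = 2.62×10^-6 Ω·cm = 2.62×10^-8 Ω·m
A = 5.56 mm² = 5.560e-06 m²
R₍20₎ = ρL/A = (2.62×10^-8)(58.8)/(5.560e-06) = 0.2771 Ω
R₍141₎ = R₍20₎(1 + αΔT) = 0.2771 × (1 + 0.0041×121) = 0.4145 Ω
V = IR = 23.4 × 0.4145 = 9.70 V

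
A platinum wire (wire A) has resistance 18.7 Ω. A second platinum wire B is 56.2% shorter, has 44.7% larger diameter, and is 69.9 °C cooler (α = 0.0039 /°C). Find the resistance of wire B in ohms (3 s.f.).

R ∝ ρL/d² with ρ ∝ (1+αΔT), so R_B/R_A = (1 − 56.2/100) × (1 + 44.7/100)⁻² × (1 − 0.0039×69.9)
= 0.438 × 0.4776 × 0.7274 = 0.1522
R_B = 0.1522 × 18.7 = 2.85 Ω

2.85 Ω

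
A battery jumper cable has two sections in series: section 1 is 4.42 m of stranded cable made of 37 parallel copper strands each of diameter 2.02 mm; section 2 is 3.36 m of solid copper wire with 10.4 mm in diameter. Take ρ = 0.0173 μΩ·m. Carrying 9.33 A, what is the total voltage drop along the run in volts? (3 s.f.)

ρ = 0.0173 μΩ·m = 1.73×10^-8 Ω·m
Section 1: A_strand = π(1.0100e-03)² = 3.205e-06 m²; R₁ = ρL/(N·A_s) = (1.73×10^-8)(4.42)/(37×3.205e-06) = 6.449×10^-4 Ω
Section 2: A = π(d/2)² = π(5.2000e-03 m)² = 8.495e-05 m²
R₂ = (1.73×10^-8)(3.36)/(8.495e-05) = 6.843×10^-4 Ω
R = R₁ + R₂ = 0.001329 Ω
V = IR = 9.33 × 0.001329 = 0.0124 V

0.0124 V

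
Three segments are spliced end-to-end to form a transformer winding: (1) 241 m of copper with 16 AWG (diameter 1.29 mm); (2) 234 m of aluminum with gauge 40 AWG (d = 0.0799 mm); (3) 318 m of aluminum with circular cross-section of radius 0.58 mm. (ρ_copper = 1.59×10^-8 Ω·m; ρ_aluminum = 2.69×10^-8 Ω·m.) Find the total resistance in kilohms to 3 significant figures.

1.27 kΩ

Seg 1: A = π(1.29/2 mm)² = π(6.4500e-04 m)² = 1.307e-06 m²
R_1 = (1.59×10^-8)(241)/(1.307e-06) = 2.932 Ω
Seg 2: A = π(0.0799/2 mm)² = π(3.9950e-05 m)² = 5.014e-09 m²
R_2 = (2.69×10^-8)(234)/(5.014e-09) = 1255 Ω
Seg 3: A = πr² = π(5.8000e-04 m)² = 1.057e-06 m²
R_3 = (2.69×10^-8)(318)/(1.057e-06) = 8.094 Ω
R_total = R_1 + R_2 + R_3 = 1.27 kΩ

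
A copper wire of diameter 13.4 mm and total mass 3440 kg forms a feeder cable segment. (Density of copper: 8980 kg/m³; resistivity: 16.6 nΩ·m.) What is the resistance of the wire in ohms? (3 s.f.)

ρ = 16.6 nΩ·m = 1.66×10^-8 Ω·m
A = π(d/2)² = π(6.7000e-03 m)² = 1.4103e-04 m²
L = m/(density·A) = 3440/(8980×1.4103e-04) = 2716 m
R = ρL/A = (1.66×10^-8)(2716)/(1.4103e-04) = 0.320 Ω

0.320 Ω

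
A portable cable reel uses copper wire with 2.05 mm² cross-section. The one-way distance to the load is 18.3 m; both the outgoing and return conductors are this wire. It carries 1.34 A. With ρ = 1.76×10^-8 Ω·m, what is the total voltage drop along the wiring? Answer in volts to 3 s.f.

0.421 V

A = 2.05 mm² = 2.050e-06 m²
Total conductor length (both ways) L = 2 × 18.3 = 36.6 m
R = ρL/A = (1.76×10^-8)(36.6)/(2.050e-06) = 0.3142 Ω
V = IR = 1.34 × 0.3142 = 0.421 V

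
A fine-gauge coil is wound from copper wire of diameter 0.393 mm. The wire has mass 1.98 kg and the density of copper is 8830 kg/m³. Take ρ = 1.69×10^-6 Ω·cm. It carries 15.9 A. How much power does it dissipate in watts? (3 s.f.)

65100 W

ρ = 1.69×10^-6 Ω·cm = 1.69×10^-8 Ω·m
A = π(d/2)² = π(1.9650e-04 m)² = 1.2130e-07 m²
L = m/(density·A) = 1.98/(8830×1.2130e-07) = 1849 m
R = ρL/A = (1.69×10^-8)(1849)/(1.2130e-07) = 257.5 Ω
P = I²R = (15.9)² × 257.5 = 65100 W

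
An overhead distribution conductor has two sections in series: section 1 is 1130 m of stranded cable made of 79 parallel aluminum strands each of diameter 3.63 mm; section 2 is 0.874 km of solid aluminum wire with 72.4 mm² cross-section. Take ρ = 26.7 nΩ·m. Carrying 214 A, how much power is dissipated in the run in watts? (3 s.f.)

ρ = 26.7 nΩ·m = 2.67×10^-8 Ω·m
Section 1: A_strand = π(1.8150e-03)² = 1.035e-05 m²; R₁ = ρL/(N·A_s) = (2.67×10^-8)(1130)/(79×1.035e-05) = 0.0369 Ω
Section 2: A = 72.4 mm² = 7.240e-05 m²
R₂ = (2.67×10^-8)(874)/(7.240e-05) = 0.3223 Ω
R = R₁ + R₂ = 0.3592 Ω
P = I²R = (214)² × 0.3592 = 16500 W

16500 W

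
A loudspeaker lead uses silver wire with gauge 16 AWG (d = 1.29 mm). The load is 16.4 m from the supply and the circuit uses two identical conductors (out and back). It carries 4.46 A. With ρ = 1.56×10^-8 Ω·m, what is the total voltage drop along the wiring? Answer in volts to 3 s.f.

1.75 V

A = π(1.29/2 mm)² = π(6.4500e-04 m)² = 1.307e-06 m²
Total conductor length (both ways) L = 2 × 16.4 = 32.8 m
R = ρL/A = (1.56×10^-8)(32.8)/(1.307e-06) = 0.3915 Ω
V = IR = 4.46 × 0.3915 = 1.75 V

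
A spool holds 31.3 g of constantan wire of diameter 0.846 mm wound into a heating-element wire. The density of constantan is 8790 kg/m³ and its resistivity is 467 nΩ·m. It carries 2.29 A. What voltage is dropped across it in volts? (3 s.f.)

12.1 V

ρ = 467 nΩ·m = 4.67×10^-7 Ω·m
A = π(d/2)² = π(4.2300e-04 m)² = 5.6212e-07 m²
L = m/(density·A) = 0.0313/(8790×5.6212e-07) = 6.335 m
R = ρL/A = (4.67×10^-7)(6.335)/(5.6212e-07) = 5.263 Ω
V = IR = 2.29 × 5.263 = 12.1 V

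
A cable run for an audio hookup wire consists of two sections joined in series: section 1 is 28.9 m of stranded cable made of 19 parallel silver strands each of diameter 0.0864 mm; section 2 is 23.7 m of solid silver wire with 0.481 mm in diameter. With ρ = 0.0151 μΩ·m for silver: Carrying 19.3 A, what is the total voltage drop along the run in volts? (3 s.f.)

114 V

ρ = 0.0151 μΩ·m = 1.51×10^-8 Ω·m
Section 1: A_strand = π(4.3200e-05)² = 5.863e-09 m²; R₁ = ρL/(N·A_s) = (1.51×10^-8)(28.9)/(19×5.863e-09) = 3.917 Ω
Section 2: A = π(d/2)² = π(2.4050e-04 m)² = 1.817e-07 m²
R₂ = (1.51×10^-8)(23.7)/(1.817e-07) = 1.969 Ω
R = R₁ + R₂ = 5.887 Ω
V = IR = 19.3 × 5.887 = 114 V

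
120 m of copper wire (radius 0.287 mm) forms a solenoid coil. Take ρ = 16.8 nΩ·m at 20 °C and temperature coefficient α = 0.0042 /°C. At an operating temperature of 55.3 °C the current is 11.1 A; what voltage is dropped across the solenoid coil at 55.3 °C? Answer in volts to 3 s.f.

99.3 V

ρ = 16.8 nΩ·m = 1.68×10^-8 Ω·m
A = πr² = π(2.8700e-04 m)² = 2.588e-07 m²
R₍20₎ = ρL/A = (1.68×10^-8)(120)/(2.588e-07) = 7.791 Ω
R₍55.3₎ = R₍20₎(1 + αΔT) = 7.791 × (1 + 0.0042×35.3) = 8.946 Ω
V = IR = 11.1 × 8.946 = 99.3 V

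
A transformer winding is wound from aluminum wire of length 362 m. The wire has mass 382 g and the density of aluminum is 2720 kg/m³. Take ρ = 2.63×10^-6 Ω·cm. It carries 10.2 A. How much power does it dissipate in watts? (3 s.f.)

ρ = 2.63×10^-6 Ω·cm = 2.63×10^-8 Ω·m
A = m/(density·L) = 0.382/(2720×362) = 3.8796e-07 m²
R = ρL/A = (2.63×10^-8)(362)/(3.8796e-07) = 24.54 Ω
P = I²R = (10.2)² × 24.54 = 2550 W

2550 W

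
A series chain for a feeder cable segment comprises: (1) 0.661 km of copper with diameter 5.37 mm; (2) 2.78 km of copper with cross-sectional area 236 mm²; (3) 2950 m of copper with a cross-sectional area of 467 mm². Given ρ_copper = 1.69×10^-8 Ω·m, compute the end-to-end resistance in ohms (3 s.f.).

Seg 1: A = π(d/2)² = π(2.6850e-03 m)² = 2.265e-05 m²
R_1 = (1.69×10^-8)(661)/(2.265e-05) = 0.4932 Ω
Seg 2: A = 236 mm² = 2.360e-04 m²
R_2 = (1.69×10^-8)(2780)/(2.360e-04) = 0.1991 Ω
Seg 3: A = 467 mm² = 4.670e-04 m²
R_3 = (1.69×10^-8)(2950)/(4.670e-04) = 0.1068 Ω
R_total = R_1 + R_2 + R_3 = 0.799 Ω

0.799 Ω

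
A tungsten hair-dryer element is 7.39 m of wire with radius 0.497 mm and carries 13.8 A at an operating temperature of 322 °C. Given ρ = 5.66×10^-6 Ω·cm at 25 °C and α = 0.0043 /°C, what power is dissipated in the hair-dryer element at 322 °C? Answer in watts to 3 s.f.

234 W

ρ = 5.66×10^-6 Ω·cm = 5.66×10^-8 Ω·m
A = πr² = π(4.9700e-04 m)² = 7.760e-07 m²
R₍25₎ = ρL/A = (5.66×10^-8)(7.39)/(7.760e-07) = 0.539 Ω
R₍322₎ = R₍25₎(1 + αΔT) = 0.539 × (1 + 0.0043×297) = 1.227 Ω
P = I²R = (13.8)² × 1.227 = 234 W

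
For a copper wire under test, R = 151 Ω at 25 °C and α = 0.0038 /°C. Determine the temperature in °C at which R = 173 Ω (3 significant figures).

63.3 °C

R = R₀(1 + α(T − T₀)) ⇒ T = T₀ + (R/R₀ − 1)/α
T = 25 + (173/151 − 1)/0.0038 = 25 + (0.1457)/0.0038 = 63.3 °C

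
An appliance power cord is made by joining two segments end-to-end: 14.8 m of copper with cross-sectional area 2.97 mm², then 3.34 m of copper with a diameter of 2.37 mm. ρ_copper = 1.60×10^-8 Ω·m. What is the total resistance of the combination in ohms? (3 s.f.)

0.0918 Ω

Segment 1: A = 2.97 mm² = 2.970e-06 m²
R₁ = ρL/A = (1.60×10^-8)(14.8)/(2.970e-06) = 0.07973 Ω
Segment 2: A = π(d/2)² = π(1.1850e-03 m)² = 4.412e-06 m²
R₂ = (1.60×10^-8)(3.34)/(4.412e-06) = 0.01211 Ω
R = R₁ + R₂ = 0.0918 Ω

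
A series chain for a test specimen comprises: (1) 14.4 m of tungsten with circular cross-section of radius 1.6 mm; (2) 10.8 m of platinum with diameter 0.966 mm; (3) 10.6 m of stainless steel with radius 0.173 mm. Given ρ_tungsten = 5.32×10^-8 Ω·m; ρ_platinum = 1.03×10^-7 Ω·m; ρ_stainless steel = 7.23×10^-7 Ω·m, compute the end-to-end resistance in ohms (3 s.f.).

83.1 Ω

Seg 1: A = πr² = π(1.6000e-03 m)² = 8.042e-06 m²
R_1 = (5.32×10^-8)(14.4)/(8.042e-06) = 0.09525 Ω
Seg 2: A = π(d/2)² = π(4.8300e-04 m)² = 7.329e-07 m²
R_2 = (1.03×10^-7)(10.8)/(7.329e-07) = 1.518 Ω
Seg 3: A = πr² = π(1.7300e-04 m)² = 9.402e-08 m²
R_3 = (7.23×10^-7)(10.6)/(9.402e-08) = 81.51 Ω
R_total = R_1 + R_2 + R_3 = 83.1 Ω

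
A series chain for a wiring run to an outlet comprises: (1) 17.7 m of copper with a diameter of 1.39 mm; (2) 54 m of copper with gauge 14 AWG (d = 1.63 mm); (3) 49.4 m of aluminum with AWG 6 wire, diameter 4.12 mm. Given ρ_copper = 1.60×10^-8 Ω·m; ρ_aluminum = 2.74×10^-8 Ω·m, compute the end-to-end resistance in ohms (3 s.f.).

0.702 Ω

Seg 1: A = π(d/2)² = π(6.9500e-04 m)² = 1.517e-06 m²
R_1 = (1.60×10^-8)(17.7)/(1.517e-06) = 0.1866 Ω
Seg 2: A = π(1.63/2 mm)² = π(8.1500e-04 m)² = 2.087e-06 m²
R_2 = (1.60×10^-8)(54)/(2.087e-06) = 0.414 Ω
Seg 3: A = π(4.12/2 mm)² = π(2.0600e-03 m)² = 1.333e-05 m²
R_3 = (2.74×10^-8)(49.4)/(1.333e-05) = 0.1015 Ω
R_total = R_1 + R_2 + R_3 = 0.702 Ω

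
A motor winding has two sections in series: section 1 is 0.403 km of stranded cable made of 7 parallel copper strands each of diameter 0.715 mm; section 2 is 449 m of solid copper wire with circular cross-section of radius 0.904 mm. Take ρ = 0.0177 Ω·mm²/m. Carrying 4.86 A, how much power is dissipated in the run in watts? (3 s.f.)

133 W

ρ = 0.0177 Ω·mm²/m = 1.77×10^-8 Ω·m
Section 1: A_strand = π(3.5750e-04)² = 4.015e-07 m²; R₁ = ρL/(N·A_s) = (1.77×10^-8)(403)/(7×4.015e-07) = 2.538 Ω
Section 2: A = πr² = π(9.0400e-04 m)² = 2.567e-06 m²
R₂ = (1.77×10^-8)(449)/(2.567e-06) = 3.096 Ω
R = R₁ + R₂ = 5.633 Ω
P = I²R = (4.86)² × 5.633 = 133 W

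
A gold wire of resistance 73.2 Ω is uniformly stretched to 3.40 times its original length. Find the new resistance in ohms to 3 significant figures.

846 Ω

Volume constant ⇒ A' = A/k with k = 3.4. R' = ρ(kL)/(A/k) = k²R.
R' = 11.56 × 73.2 = 846 Ω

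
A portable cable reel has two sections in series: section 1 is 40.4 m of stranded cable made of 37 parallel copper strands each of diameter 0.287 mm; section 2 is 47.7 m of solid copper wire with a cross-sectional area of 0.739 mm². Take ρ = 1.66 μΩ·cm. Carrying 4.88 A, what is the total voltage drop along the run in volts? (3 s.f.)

ρ = 1.66 μΩ·cm = 1.66×10^-8 Ω·m
Section 1: A_strand = π(1.4350e-04)² = 6.469e-08 m²; R₁ = ρL/(N·A_s) = (1.66×10^-8)(40.4)/(37×6.469e-08) = 0.2802 Ω
Section 2: A = 0.739 mm² = 7.390e-07 m²
R₂ = (1.66×10^-8)(47.7)/(7.390e-07) = 1.071 Ω
R = R₁ + R₂ = 1.352 Ω
V = IR = 4.88 × 1.352 = 6.60 V

6.60 V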